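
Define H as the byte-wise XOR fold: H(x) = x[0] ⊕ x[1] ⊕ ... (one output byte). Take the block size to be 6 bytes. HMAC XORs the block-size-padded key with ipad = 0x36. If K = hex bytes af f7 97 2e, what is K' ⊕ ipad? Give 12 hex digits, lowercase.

99c1a1183636

Key hex bytes af f7 97 2e is 4 bytes ≤ B = 6; zero-pad to 6 bytes: K' = af f7 97 2e 00 00.
XOR each byte with 0x36: af⊕36=99, f7⊕36=c1, 97⊕36=a1, 2e⊕36=18, 00⊕36=36, 00⊕36=36.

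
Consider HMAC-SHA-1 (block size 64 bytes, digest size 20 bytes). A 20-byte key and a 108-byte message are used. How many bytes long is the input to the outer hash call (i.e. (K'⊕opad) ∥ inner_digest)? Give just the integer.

Key is 20 ≤ 64 bytes, zero-padded: |K'| = 64.
Outer input = (K'⊕opad) ∥ H(inner) → 64 + 20 = 84 bytes.

84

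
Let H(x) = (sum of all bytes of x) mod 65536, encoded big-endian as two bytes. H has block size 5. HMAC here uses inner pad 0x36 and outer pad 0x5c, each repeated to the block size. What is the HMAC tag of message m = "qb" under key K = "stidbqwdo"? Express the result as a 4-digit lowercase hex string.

0293

Key "stidbqwdo" = 73 74 69 64 62 71 77 64 6f is 9 bytes > B = 5, so hash it first: H(key) = 03 d1, then zero-pad to 5 bytes: K' = 03 d1 00 00 00.
K' ⊕ ipad = 35 e7 36 36 36.  K' ⊕ opad = 5f 8d 5c 5c 5c.
Inner input = (K'⊕ipad) ∥ m = 35 e7 36 36 36 ∥ 71 62.
Inner hash: sum = 53+231+54+54+54+113+98 = 657 → 02 91.
Outer input = (K'⊕opad) ∥ inner = 5f 8d 5c 5c 5c ∥ 02 91.
Outer hash (tag): sum = 95+141+92+92+92+2+145 = 659 → 02 93.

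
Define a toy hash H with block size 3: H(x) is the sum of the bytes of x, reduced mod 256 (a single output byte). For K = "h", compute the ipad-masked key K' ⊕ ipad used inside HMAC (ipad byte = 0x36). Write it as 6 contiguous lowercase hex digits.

Key "h" = 68 is 1 byte ≤ B = 3; zero-pad to 3 bytes: K' = 68 00 00.
XOR each byte with 0x36: 68⊕36=5e, 00⊕36=36, 00⊕36=36.

5e3636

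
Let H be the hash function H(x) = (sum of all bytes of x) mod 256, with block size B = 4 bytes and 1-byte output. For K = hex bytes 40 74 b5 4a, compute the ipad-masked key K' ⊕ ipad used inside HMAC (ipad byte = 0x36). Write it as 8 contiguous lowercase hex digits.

Key hex bytes 40 74 b5 4a is exactly B = 4 bytes: K' = 40 74 b5 4a.
XOR each byte with 0x36: 40⊕36=76, 74⊕36=42, b5⊕36=83, 4a⊕36=7c.

7642837c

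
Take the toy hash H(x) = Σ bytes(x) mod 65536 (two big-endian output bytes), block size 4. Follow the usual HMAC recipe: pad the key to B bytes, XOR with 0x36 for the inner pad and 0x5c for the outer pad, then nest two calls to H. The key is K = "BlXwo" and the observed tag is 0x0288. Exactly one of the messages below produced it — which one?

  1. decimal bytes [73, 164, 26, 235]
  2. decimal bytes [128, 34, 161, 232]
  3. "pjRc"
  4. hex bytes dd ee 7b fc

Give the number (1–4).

Key "BlXwo" = 42 6c 58 77 6f is 5 bytes > B = 4, so hash it first: H(key) = 01 ec, then zero-pad to 4 bytes: K' = 01 ec 00 00.
K' ⊕ ipad = 37 da 36 36; K' ⊕ opad = 5d b0 5c 5c.
m1: inner = H(37 da 36 36 49 a4 1a eb) = 03 6f; tag = H(5d b0 5c 5c 03 6f) = 0237
m2: inner = H(37 da 36 36 80 22 a1 e8) = 03 a8; tag = H(5d b0 5c 5c 03 a8) = 0270
m3: inner = H(37 da 36 36 70 6a 52 63) = 03 0c; tag = H(5d b0 5c 5c 03 0c) = 01d4
m4: inner = H(37 da 36 36 dd ee 7b fc) = 04 bf; tag = H(5d b0 5c 5c 04 bf) = 0288 ← matches

4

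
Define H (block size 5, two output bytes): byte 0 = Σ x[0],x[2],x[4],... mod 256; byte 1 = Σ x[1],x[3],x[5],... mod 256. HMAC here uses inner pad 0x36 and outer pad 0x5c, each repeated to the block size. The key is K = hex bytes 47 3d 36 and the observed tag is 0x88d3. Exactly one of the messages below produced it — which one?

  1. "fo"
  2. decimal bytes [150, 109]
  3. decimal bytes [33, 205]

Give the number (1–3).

1

Key hex bytes 47 3d 36 is 3 bytes ≤ B = 5; zero-pad to 5 bytes: K' = 47 3d 36 00 00.
K' ⊕ ipad = 71 0b 00 36 36; K' ⊕ opad = 1b 61 6a 5c 5c.
m1: inner = H(71 0b 00 36 36 66 6f) = 16 a7; tag = H(1b 61 6a 5c 5c 16 a7) = 88d3 ← matches
m2: inner = H(71 0b 00 36 36 96 6d) = 14 d7; tag = H(1b 61 6a 5c 5c 14 d7) = b8d1
m3: inner = H(71 0b 00 36 36 21 cd) = 74 62; tag = H(1b 61 6a 5c 5c 74 62) = 4331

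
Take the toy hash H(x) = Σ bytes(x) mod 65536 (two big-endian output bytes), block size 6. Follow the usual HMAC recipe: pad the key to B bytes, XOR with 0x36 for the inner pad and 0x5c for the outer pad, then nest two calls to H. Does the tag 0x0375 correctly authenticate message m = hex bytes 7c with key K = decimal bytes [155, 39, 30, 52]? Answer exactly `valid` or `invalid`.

Key decimal bytes [155, 39, 30, 52] = 9b 27 1e 34 is 4 bytes ≤ B = 6; zero-pad to 6 bytes: K' = 9b 27 1e 34 00 00.
K' ⊕ ipad = ad 11 28 02 36 36; K' ⊕ opad = c7 7b 42 68 5c 5c.
Inner hash: sum = 173+17+40+2+54+54+124 = 464 → 01 d0.
Outer hash (recomputed tag): sum = 199+123+66+104+92+92+1+208 = 885 → 03 75.
Recomputed tag = 0375; claimed = 0375 → match.

valid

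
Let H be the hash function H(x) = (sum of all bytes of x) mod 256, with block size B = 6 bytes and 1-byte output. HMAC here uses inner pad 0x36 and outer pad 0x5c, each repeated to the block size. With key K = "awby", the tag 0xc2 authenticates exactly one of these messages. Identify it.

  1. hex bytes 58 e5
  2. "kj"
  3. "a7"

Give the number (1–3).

3

Key "awby" = 61 77 62 79 is 4 bytes ≤ B = 6; zero-pad to 6 bytes: K' = 61 77 62 79 00 00.
K' ⊕ ipad = 57 41 54 4f 36 36; K' ⊕ opad = 3d 2b 3e 25 5c 5c.
m1: inner = H(57 41 54 4f 36 36 58 e5) = e4; tag = H(3d 2b 3e 25 5c 5c e4) = 67
m2: inner = H(57 41 54 4f 36 36 6b 6a) = 7c; tag = H(3d 2b 3e 25 5c 5c 7c) = ff
m3: inner = H(57 41 54 4f 36 36 61 37) = 3f; tag = H(3d 2b 3e 25 5c 5c 3f) = c2 ← matches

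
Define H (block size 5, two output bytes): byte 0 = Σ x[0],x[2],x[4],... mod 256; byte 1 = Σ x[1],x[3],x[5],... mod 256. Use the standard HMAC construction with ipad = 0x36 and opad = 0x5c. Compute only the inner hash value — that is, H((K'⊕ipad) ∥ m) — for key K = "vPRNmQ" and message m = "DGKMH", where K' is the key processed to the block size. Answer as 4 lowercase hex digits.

Key "vPRNmQ" = 76 50 52 4e 6d 51 is 6 bytes > B = 5, so hash it first: H(key) = 35 ef, then zero-pad to 5 bytes: K' = 35 ef 00 00 00.
K' ⊕ ipad = 03 d9 36 36 36.
Inner input = 03 d9 36 36 36 ∥ 44 47 4b 4d 48.
Inner hash: even-index sum = 259 mod 256 = 3; odd-index sum = 486 mod 256 = 230 → 03 e6.

03e6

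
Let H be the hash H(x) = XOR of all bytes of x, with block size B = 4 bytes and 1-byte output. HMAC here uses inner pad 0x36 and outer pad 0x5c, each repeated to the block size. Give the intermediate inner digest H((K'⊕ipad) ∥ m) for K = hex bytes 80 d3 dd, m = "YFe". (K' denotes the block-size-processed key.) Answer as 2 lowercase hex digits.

f4

Key hex bytes 80 d3 dd is 3 bytes ≤ B = 4; zero-pad to 4 bytes: K' = 80 d3 dd 00.
K' ⊕ ipad = b6 e5 eb 36.
Inner input = b6 e5 eb 36 ∥ 59 46 65.
Inner hash: XOR b6⊕e5⊕eb⊕36⊕59⊕46⊕65 = f4.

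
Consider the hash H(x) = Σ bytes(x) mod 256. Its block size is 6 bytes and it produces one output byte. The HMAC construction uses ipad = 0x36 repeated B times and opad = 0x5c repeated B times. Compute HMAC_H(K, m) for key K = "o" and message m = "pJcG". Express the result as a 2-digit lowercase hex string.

ca

Key "o" = 6f is 1 byte ≤ B = 6; zero-pad to 6 bytes: K' = 6f 00 00 00 00 00.
K' ⊕ ipad = 59 36 36 36 36 36.  K' ⊕ opad = 33 5c 5c 5c 5c 5c.
Inner input = (K'⊕ipad) ∥ m = 59 36 36 36 36 36 ∥ 70 4a 63 47.
Inner hash: sum = 89+54+54+54+54+54+112+74+99+71 = 715; mod 256 = 203 → cb.
Outer input = (K'⊕opad) ∥ inner = 33 5c 5c 5c 5c 5c ∥ cb.
Outer hash (tag): sum = 51+92+92+92+92+92+203 = 714; mod 256 = 202 → ca.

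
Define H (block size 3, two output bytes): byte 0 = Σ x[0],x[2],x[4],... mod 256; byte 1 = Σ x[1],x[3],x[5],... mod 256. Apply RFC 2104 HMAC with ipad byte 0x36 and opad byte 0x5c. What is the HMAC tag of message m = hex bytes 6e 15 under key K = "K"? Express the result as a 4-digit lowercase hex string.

Key "K" = 4b is 1 byte ≤ B = 3; zero-pad to 3 bytes: K' = 4b 00 00.
K' ⊕ ipad = 7d 36 36.  K' ⊕ opad = 17 5c 5c.
Inner input = (K'⊕ipad) ∥ m = 7d 36 36 ∥ 6e 15.
Inner hash: even-index sum = 200 mod 256 = 200; odd-index sum = 164 mod 256 = 164 → c8 a4.
Outer input = (K'⊕opad) ∥ inner = 17 5c 5c ∥ c8 a4.
Outer hash (tag): even-index sum = 279 mod 256 = 23; odd-index sum = 292 mod 256 = 36 → 17 24.

1724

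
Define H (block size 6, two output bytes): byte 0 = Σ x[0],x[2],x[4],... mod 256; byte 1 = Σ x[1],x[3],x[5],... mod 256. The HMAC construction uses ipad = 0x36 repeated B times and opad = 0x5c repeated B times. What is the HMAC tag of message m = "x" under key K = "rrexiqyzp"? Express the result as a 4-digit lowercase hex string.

3090

Key "rrexiqyzp" = 72 72 65 78 69 71 79 7a 70 is 9 bytes > B = 6, so hash it first: H(key) = 29 d5, then zero-pad to 6 bytes: K' = 29 d5 00 00 00 00.
K' ⊕ ipad = 1f e3 36 36 36 36.  K' ⊕ opad = 75 89 5c 5c 5c 5c.
Inner input = (K'⊕ipad) ∥ m = 1f e3 36 36 36 36 ∥ 78.
Inner hash: even-index sum = 259 mod 256 = 3; odd-index sum = 335 mod 256 = 79 → 03 4f.
Outer input = (K'⊕opad) ∥ inner = 75 89 5c 5c 5c 5c ∥ 03 4f.
Outer hash (tag): even-index sum = 304 mod 256 = 48; odd-index sum = 400 mod 256 = 144 → 30 90.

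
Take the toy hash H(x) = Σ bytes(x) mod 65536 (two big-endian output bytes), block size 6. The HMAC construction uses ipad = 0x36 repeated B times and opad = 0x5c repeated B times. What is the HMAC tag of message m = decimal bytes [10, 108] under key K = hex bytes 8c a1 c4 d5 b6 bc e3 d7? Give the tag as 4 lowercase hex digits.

02be

Key hex bytes 8c a1 c4 d5 b6 bc e3 d7 is 8 bytes > B = 6, so hash it first: H(key) = 05 f2, then zero-pad to 6 bytes: K' = 05 f2 00 00 00 00.
K' ⊕ ipad = 33 c4 36 36 36 36.  K' ⊕ opad = 59 ae 5c 5c 5c 5c.
Inner input = (K'⊕ipad) ∥ m = 33 c4 36 36 36 36 ∥ 0a 6c.
Inner hash: sum = 51+196+54+54+54+54+10+108 = 581 → 02 45.
Outer input = (K'⊕opad) ∥ inner = 59 ae 5c 5c 5c 5c ∥ 02 45.
Outer hash (tag): sum = 89+174+92+92+92+92+2+69 = 702 → 02 be.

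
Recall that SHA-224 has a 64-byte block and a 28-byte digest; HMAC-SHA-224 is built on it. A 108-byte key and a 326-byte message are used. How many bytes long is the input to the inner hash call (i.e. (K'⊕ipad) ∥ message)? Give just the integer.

390

Key is 108 > 64 bytes, so it is hashed to 28 bytes then zero-padded to 64: |K'| = 64.
Inner input = (K'⊕ipad) ∥ m → 64 + 326 = 390 bytes.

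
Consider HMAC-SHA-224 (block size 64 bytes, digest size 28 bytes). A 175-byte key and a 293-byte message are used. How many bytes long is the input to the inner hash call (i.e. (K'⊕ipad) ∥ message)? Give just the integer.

Key is 175 > 64 bytes, so it is hashed to 28 bytes then zero-padded to 64: |K'| = 64.
Inner input = (K'⊕ipad) ∥ m → 64 + 293 = 357 bytes.

357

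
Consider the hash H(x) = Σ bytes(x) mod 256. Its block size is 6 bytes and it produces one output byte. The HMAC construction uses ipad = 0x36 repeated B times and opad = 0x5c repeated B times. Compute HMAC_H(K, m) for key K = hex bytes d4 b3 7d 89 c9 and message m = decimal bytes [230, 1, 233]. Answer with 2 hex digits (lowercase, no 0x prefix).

Key hex bytes d4 b3 7d 89 c9 is 5 bytes ≤ B = 6; zero-pad to 6 bytes: K' = d4 b3 7d 89 c9 00.
K' ⊕ ipad = e2 85 4b bf ff 36.  K' ⊕ opad = 88 ef 21 d5 95 5c.
Inner input = (K'⊕ipad) ∥ m = e2 85 4b bf ff 36 ∥ e6 01 e9.
Inner hash: sum = 226+133+75+191+255+54+230+1+233 = 1398; mod 256 = 118 → 76.
Outer input = (K'⊕opad) ∥ inner = 88 ef 21 d5 95 5c ∥ 76.
Outer hash (tag): sum = 136+239+33+213+149+92+118 = 980; mod 256 = 212 → d4.

d4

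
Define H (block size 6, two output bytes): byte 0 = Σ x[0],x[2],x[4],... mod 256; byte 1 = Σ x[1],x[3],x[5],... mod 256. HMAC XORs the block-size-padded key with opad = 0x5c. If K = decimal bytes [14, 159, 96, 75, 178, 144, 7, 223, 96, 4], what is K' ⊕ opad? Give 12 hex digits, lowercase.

db015c5c5c5c

Key decimal bytes [14, 159, 96, 75, 178, 144, 7, 223, 96, 4] = 0e 9f 60 4b b2 90 07 df 60 04 is 10 bytes > B = 6, so hash it first: H(key) = 87 5d, then zero-pad to 6 bytes: K' = 87 5d 00 00 00 00.
XOR each byte with 0x5c: 87⊕5c=db, 5d⊕5c=01, 00⊕5c=5c, 00⊕5c=5c, 00⊕5c=5c, 00⊕5c=5c.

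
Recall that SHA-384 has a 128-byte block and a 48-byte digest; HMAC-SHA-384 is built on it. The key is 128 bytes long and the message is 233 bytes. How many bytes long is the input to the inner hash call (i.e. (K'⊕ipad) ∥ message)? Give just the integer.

Key is 128 ≤ 128 bytes, zero-padded: |K'| = 128.
Inner input = (K'⊕ipad) ∥ m → 128 + 233 = 361 bytes.

361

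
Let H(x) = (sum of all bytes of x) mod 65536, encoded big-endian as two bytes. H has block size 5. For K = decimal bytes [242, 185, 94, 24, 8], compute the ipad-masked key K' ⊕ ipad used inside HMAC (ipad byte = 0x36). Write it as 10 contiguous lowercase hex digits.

c48f682e3e

Key decimal bytes [242, 185, 94, 24, 8] = f2 b9 5e 18 08 is exactly B = 5 bytes: K' = f2 b9 5e 18 08.
XOR each byte with 0x36: f2⊕36=c4, b9⊕36=8f, 5e⊕36=68, 18⊕36=2e, 08⊕36=3e.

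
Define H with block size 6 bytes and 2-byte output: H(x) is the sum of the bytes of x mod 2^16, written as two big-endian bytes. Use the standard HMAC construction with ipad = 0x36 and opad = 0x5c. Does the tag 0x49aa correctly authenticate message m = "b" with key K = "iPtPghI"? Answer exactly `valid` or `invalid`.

Key "iPtPghI" = 69 50 74 50 67 68 49 is 7 bytes > B = 6, so hash it first: H(key) = 02 95, then zero-pad to 6 bytes: K' = 02 95 00 00 00 00.
K' ⊕ ipad = 34 a3 36 36 36 36; K' ⊕ opad = 5e c9 5c 5c 5c 5c.
Inner hash: sum = 52+163+54+54+54+54+98 = 529 → 02 11.
Outer hash (recomputed tag): sum = 94+201+92+92+92+92+2+17 = 682 → 02 aa.
Recomputed tag = 02aa; claimed = 49aa → mismatch.

invalid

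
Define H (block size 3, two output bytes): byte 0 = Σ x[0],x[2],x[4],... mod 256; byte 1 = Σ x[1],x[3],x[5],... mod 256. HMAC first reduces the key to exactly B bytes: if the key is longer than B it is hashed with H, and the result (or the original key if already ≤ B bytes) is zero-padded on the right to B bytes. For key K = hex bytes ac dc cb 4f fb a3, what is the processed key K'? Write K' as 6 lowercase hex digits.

|K| = 6 > B = 3, so first hash the key.
H(K): even-index sum = 626 mod 256 = 114; odd-index sum = 462 mod 256 = 206 → 72 ce.
Zero-pad H(K) = 72 ce to 3 bytes: K' = 72 ce 00.

72ce00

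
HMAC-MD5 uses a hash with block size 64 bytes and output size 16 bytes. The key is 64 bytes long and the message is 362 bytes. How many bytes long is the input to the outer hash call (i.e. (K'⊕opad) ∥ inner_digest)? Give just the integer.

Key is 64 ≤ 64 bytes, zero-padded: |K'| = 64.
Outer input = (K'⊕opad) ∥ H(inner) → 64 + 16 = 80 bytes.

80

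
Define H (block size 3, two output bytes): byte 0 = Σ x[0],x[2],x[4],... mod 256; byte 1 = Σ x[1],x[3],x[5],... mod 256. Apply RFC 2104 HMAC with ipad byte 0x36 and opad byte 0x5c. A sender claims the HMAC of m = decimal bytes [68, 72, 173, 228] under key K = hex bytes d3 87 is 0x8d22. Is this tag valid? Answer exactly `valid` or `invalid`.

valid

Key hex bytes d3 87 is 2 bytes ≤ B = 3; zero-pad to 3 bytes: K' = d3 87 00.
K' ⊕ ipad = e5 b1 36; K' ⊕ opad = 8f db 5c.
Inner hash: even-index sum = 583 mod 256 = 71; odd-index sum = 418 mod 256 = 162 → 47 a2.
Outer hash (recomputed tag): even-index sum = 397 mod 256 = 141; odd-index sum = 290 mod 256 = 34 → 8d 22.
Recomputed tag = 8d22; claimed = 8d22 → match.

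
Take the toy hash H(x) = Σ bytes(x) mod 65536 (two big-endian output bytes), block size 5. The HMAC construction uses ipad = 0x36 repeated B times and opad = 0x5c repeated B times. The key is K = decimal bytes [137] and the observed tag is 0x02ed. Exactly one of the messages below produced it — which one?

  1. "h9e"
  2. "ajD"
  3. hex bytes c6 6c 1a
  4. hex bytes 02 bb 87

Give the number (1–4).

2

Key decimal bytes [137] = 89 is 1 byte ≤ B = 5; zero-pad to 5 bytes: K' = 89 00 00 00 00.
K' ⊕ ipad = bf 36 36 36 36; K' ⊕ opad = d5 5c 5c 5c 5c.
m1: inner = H(bf 36 36 36 36 68 39 65) = 02 9d; tag = H(d5 5c 5c 5c 5c 02 9d) = 02e4
m2: inner = H(bf 36 36 36 36 61 6a 44) = 02 a6; tag = H(d5 5c 5c 5c 5c 02 a6) = 02ed ← matches
m3: inner = H(bf 36 36 36 36 c6 6c 1a) = 02 e3; tag = H(d5 5c 5c 5c 5c 02 e3) = 032a
m4: inner = H(bf 36 36 36 36 02 bb 87) = 02 db; tag = H(d5 5c 5c 5c 5c 02 db) = 0322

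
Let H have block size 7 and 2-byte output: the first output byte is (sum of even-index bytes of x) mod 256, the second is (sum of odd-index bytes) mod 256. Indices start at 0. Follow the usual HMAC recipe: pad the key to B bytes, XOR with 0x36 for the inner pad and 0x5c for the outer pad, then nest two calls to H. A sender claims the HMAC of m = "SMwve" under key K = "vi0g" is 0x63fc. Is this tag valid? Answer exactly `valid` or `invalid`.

Key "vi0g" = 76 69 30 67 is 4 bytes ≤ B = 7; zero-pad to 7 bytes: K' = 76 69 30 67 00 00 00.
K' ⊕ ipad = 40 5f 06 51 36 36 36; K' ⊕ opad = 2a 35 6c 3b 5c 5c 5c.
Inner hash: even-index sum = 373 mod 256 = 117; odd-index sum = 533 mod 256 = 21 → 75 15.
Outer hash (recomputed tag): even-index sum = 355 mod 256 = 99; odd-index sum = 321 mod 256 = 65 → 63 41.
Recomputed tag = 6341; claimed = 63fc → mismatch.

invalid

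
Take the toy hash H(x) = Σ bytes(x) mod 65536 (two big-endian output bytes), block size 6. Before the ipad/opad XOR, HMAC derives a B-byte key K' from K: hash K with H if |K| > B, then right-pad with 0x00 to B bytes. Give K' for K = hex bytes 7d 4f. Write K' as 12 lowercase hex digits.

7d4f00000000

Key hex bytes 7d 4f is 2 bytes ≤ B = 6; zero-pad to 6 bytes: K' = 7d 4f 00 00 00 00.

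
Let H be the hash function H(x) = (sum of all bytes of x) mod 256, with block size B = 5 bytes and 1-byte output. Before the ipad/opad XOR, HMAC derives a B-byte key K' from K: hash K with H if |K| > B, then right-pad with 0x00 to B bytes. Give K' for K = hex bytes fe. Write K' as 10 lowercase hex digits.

Key hex bytes fe is 1 byte ≤ B = 5; zero-pad to 5 bytes: K' = fe 00 00 00 00.

fe00000000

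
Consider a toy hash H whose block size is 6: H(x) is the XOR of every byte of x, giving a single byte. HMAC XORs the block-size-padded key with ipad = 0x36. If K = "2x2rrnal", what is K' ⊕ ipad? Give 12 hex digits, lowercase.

Key "2x2rrnal" = 32 78 32 72 72 6e 61 6c is 8 bytes > B = 6, so hash it first: H(key) = 1b, then zero-pad to 6 bytes: K' = 1b 00 00 00 00 00.
XOR each byte with 0x36: 1b⊕36=2d, 00⊕36=36, 00⊕36=36, 00⊕36=36, 00⊕36=36, 00⊕36=36.

2d3636363636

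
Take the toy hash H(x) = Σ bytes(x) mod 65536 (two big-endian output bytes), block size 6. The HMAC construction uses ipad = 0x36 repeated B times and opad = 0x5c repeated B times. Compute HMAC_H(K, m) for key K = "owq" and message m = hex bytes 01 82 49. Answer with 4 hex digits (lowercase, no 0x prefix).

Key "owq" = 6f 77 71 is 3 bytes ≤ B = 6; zero-pad to 6 bytes: K' = 6f 77 71 00 00 00.
K' ⊕ ipad = 59 41 47 36 36 36.  K' ⊕ opad = 33 2b 2d 5c 5c 5c.
Inner input = (K'⊕ipad) ∥ m = 59 41 47 36 36 36 ∥ 01 82 49.
Inner hash: sum = 89+65+71+54+54+54+1+130+73 = 591 → 02 4f.
Outer input = (K'⊕opad) ∥ inner = 33 2b 2d 5c 5c 5c ∥ 02 4f.
Outer hash (tag): sum = 51+43+45+92+92+92+2+79 = 496 → 01 f0.

01f0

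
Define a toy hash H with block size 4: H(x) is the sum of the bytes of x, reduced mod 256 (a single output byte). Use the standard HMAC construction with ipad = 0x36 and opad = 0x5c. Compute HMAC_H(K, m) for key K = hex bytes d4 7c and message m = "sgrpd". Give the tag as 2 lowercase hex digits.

Key hex bytes d4 7c is 2 bytes ≤ B = 4; zero-pad to 4 bytes: K' = d4 7c 00 00.
K' ⊕ ipad = e2 4a 36 36.  K' ⊕ opad = 88 20 5c 5c.
Inner input = (K'⊕ipad) ∥ m = e2 4a 36 36 ∥ 73 67 72 70 64.
Inner hash: sum = 226+74+54+54+115+103+114+112+100 = 952; mod 256 = 184 → b8.
Outer input = (K'⊕opad) ∥ inner = 88 20 5c 5c ∥ b8.
Outer hash (tag): sum = 136+32+92+92+184 = 536; mod 256 = 24 → 18.

18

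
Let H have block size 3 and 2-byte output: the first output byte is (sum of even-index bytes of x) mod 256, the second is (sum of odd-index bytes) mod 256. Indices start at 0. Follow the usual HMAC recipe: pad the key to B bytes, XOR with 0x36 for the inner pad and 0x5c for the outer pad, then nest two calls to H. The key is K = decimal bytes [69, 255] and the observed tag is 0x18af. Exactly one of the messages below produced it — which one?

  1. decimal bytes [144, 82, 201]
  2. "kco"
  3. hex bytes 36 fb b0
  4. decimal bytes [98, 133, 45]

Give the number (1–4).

Key decimal bytes [69, 255] = 45 ff is 2 bytes ≤ B = 3; zero-pad to 3 bytes: K' = 45 ff 00.
K' ⊕ ipad = 73 c9 36; K' ⊕ opad = 19 a3 5c.
m1: inner = H(73 c9 36 90 52 c9) = fb 22; tag = H(19 a3 5c fb 22) = 979e
m2: inner = H(73 c9 36 6b 63 6f) = 0c a3; tag = H(19 a3 5c 0c a3) = 18af ← matches
m3: inner = H(73 c9 36 36 fb b0) = a4 af; tag = H(19 a3 5c a4 af) = 2447
m4: inner = H(73 c9 36 62 85 2d) = 2e 58; tag = H(19 a3 5c 2e 58) = cdd1

2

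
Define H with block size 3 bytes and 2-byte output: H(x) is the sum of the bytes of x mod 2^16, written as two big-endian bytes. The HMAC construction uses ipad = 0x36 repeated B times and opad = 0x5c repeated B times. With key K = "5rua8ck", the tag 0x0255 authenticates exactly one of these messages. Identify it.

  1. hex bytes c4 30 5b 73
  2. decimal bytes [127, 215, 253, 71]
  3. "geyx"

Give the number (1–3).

Key "5rua8ck" = 35 72 75 61 38 63 6b is 7 bytes > B = 3, so hash it first: H(key) = 02 83, then zero-pad to 3 bytes: K' = 02 83 00.
K' ⊕ ipad = 34 b5 36; K' ⊕ opad = 5e df 5c.
m1: inner = H(34 b5 36 c4 30 5b 73) = 02 e1; tag = H(5e df 5c 02 e1) = 027c
m2: inner = H(34 b5 36 7f d7 fd 47) = 03 b9; tag = H(5e df 5c 03 b9) = 0255 ← matches
m3: inner = H(34 b5 36 67 65 79 78) = 02 dc; tag = H(5e df 5c 02 dc) = 0277

2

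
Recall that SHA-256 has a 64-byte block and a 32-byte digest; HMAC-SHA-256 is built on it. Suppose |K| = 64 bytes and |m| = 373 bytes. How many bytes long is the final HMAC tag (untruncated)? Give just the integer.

The tag is one SHA-256 digest: 32 bytes.

32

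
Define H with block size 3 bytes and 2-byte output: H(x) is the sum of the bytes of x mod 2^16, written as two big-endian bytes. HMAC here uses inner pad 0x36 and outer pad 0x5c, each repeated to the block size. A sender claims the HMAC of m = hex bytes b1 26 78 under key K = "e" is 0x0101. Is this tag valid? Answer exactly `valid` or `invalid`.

Key "e" = 65 is 1 byte ≤ B = 3; zero-pad to 3 bytes: K' = 65 00 00.
K' ⊕ ipad = 53 36 36; K' ⊕ opad = 39 5c 5c.
Inner hash: sum = 83+54+54+177+38+120 = 526 → 02 0e.
Outer hash (recomputed tag): sum = 57+92+92+2+14 = 257 → 01 01.
Recomputed tag = 0101; claimed = 0101 → match.

valid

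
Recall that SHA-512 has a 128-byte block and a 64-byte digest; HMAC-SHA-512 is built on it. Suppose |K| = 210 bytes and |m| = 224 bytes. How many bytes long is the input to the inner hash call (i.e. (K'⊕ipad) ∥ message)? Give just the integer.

Key is 210 > 128 bytes, so it is hashed to 64 bytes then zero-padded to 128: |K'| = 128.
Inner input = (K'⊕ipad) ∥ m → 128 + 224 = 352 bytes.

352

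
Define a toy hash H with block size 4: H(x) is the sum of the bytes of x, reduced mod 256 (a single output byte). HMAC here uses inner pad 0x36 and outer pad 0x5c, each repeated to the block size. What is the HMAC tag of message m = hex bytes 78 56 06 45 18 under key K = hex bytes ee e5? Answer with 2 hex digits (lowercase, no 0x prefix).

6b

Key hex bytes ee e5 is 2 bytes ≤ B = 4; zero-pad to 4 bytes: K' = ee e5 00 00.
K' ⊕ ipad = d8 d3 36 36.  K' ⊕ opad = b2 b9 5c 5c.
Inner input = (K'⊕ipad) ∥ m = d8 d3 36 36 ∥ 78 56 06 45 18.
Inner hash: sum = 216+211+54+54+120+86+6+69+24 = 840; mod 256 = 72 → 48.
Outer input = (K'⊕opad) ∥ inner = b2 b9 5c 5c ∥ 48.
Outer hash (tag): sum = 178+185+92+92+72 = 619; mod 256 = 107 → 6b.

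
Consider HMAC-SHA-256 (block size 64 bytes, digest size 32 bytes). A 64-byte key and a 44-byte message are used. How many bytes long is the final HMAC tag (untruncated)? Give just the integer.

The tag is one SHA-256 digest: 32 bytes.

32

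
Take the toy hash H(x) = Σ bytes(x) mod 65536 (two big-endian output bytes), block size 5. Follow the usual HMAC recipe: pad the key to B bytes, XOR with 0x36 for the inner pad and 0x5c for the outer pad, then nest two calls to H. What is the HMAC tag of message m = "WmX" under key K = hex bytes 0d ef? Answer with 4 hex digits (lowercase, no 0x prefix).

02ec

Key hex bytes 0d ef is 2 bytes ≤ B = 5; zero-pad to 5 bytes: K' = 0d ef 00 00 00.
K' ⊕ ipad = 3b d9 36 36 36.  K' ⊕ opad = 51 b3 5c 5c 5c.
Inner input = (K'⊕ipad) ∥ m = 3b d9 36 36 36 ∥ 57 6d 58.
Inner hash: sum = 59+217+54+54+54+87+109+88 = 722 → 02 d2.
Outer input = (K'⊕opad) ∥ inner = 51 b3 5c 5c 5c ∥ 02 d2.
Outer hash (tag): sum = 81+179+92+92+92+2+210 = 748 → 02 ec.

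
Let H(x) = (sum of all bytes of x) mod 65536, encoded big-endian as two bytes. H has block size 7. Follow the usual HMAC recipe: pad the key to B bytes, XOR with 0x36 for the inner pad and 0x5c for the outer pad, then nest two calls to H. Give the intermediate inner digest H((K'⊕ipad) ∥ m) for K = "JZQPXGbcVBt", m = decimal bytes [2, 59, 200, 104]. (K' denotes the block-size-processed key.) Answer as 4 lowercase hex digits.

0333

Key "JZQPXGbcVBt" = 4a 5a 51 50 58 47 62 63 56 42 74 is 11 bytes > B = 7, so hash it first: H(key) = 03 b5, then zero-pad to 7 bytes: K' = 03 b5 00 00 00 00 00.
K' ⊕ ipad = 35 83 36 36 36 36 36.
Inner input = 35 83 36 36 36 36 36 ∥ 02 3b c8 68.
Inner hash: sum = 53+131+54+54+54+54+54+2+59+200+104 = 819 → 03 33.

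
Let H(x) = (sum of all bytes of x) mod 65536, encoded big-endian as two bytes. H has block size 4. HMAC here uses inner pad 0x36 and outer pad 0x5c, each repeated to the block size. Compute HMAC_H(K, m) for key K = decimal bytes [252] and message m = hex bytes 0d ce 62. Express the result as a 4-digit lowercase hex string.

025f

Key decimal bytes [252] = fc is 1 byte ≤ B = 4; zero-pad to 4 bytes: K' = fc 00 00 00.
K' ⊕ ipad = ca 36 36 36.  K' ⊕ opad = a0 5c 5c 5c.
Inner input = (K'⊕ipad) ∥ m = ca 36 36 36 ∥ 0d ce 62.
Inner hash: sum = 202+54+54+54+13+206+98 = 681 → 02 a9.
Outer input = (K'⊕opad) ∥ inner = a0 5c 5c 5c ∥ 02 a9.
Outer hash (tag): sum = 160+92+92+92+2+169 = 607 → 02 5f.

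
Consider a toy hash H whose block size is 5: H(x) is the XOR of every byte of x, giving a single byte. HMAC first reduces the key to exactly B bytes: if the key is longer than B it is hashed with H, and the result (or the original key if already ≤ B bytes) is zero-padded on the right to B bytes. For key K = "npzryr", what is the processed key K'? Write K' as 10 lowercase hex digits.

|K| = 6 > B = 5, so first hash the key.
H(K): XOR 6e⊕70⊕7a⊕72⊕79⊕72 = 1d.
Zero-pad H(K) = 1d to 5 bytes: K' = 1d 00 00 00 00.

1d00000000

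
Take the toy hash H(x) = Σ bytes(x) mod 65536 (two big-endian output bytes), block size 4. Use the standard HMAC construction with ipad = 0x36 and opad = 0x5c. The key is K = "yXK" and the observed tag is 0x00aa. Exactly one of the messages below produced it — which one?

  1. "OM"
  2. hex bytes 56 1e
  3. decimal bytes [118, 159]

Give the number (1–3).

Key "yXK" = 79 58 4b is 3 bytes ≤ B = 4; zero-pad to 4 bytes: K' = 79 58 4b 00.
K' ⊕ ipad = 4f 6e 7d 36; K' ⊕ opad = 25 04 17 5c.
m1: inner = H(4f 6e 7d 36 4f 4d) = 02 0c; tag = H(25 04 17 5c 02 0c) = 00aa ← matches
m2: inner = H(4f 6e 7d 36 56 1e) = 01 e4; tag = H(25 04 17 5c 01 e4) = 0181
m3: inner = H(4f 6e 7d 36 76 9f) = 02 85; tag = H(25 04 17 5c 02 85) = 0123

1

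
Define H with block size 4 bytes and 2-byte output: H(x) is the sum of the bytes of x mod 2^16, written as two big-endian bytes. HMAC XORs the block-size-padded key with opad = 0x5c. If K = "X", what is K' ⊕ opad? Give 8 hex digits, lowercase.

Key "X" = 58 is 1 byte ≤ B = 4; zero-pad to 4 bytes: K' = 58 00 00 00.
XOR each byte with 0x5c: 58⊕5c=04, 00⊕5c=5c, 00⊕5c=5c, 00⊕5c=5c.

045c5c5c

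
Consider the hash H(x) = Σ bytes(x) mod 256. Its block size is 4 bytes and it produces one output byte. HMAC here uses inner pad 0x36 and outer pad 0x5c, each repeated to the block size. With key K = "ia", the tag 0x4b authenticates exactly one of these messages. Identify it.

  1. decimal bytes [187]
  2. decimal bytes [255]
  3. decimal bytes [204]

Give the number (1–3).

Key "ia" = 69 61 is 2 bytes ≤ B = 4; zero-pad to 4 bytes: K' = 69 61 00 00.
K' ⊕ ipad = 5f 57 36 36; K' ⊕ opad = 35 3d 5c 5c.
m1: inner = H(5f 57 36 36 bb) = dd; tag = H(35 3d 5c 5c dd) = 07
m2: inner = H(5f 57 36 36 ff) = 21; tag = H(35 3d 5c 5c 21) = 4b ← matches
m3: inner = H(5f 57 36 36 cc) = ee; tag = H(35 3d 5c 5c ee) = 18

2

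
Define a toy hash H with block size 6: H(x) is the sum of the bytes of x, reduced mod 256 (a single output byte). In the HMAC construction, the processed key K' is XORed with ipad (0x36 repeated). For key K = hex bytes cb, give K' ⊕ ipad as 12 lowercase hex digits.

Key hex bytes cb is 1 byte ≤ B = 6; zero-pad to 6 bytes: K' = cb 00 00 00 00 00.
XOR each byte with 0x36: cb⊕36=fd, 00⊕36=36, 00⊕36=36, 00⊕36=36, 00⊕36=36, 00⊕36=36.

fd3636363636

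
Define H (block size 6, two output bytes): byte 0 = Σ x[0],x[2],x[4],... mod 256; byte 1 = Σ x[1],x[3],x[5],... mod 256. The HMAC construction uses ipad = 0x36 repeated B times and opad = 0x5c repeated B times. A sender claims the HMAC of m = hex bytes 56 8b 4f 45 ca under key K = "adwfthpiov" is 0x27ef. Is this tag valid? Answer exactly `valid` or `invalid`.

invalid

Key "adwfthpiov" = 61 64 77 66 74 68 70 69 6f 76 is 10 bytes > B = 6, so hash it first: H(key) = 2b 11, then zero-pad to 6 bytes: K' = 2b 11 00 00 00 00.
K' ⊕ ipad = 1d 27 36 36 36 36; K' ⊕ opad = 77 4d 5c 5c 5c 5c.
Inner hash: even-index sum = 504 mod 256 = 248; odd-index sum = 355 mod 256 = 99 → f8 63.
Outer hash (recomputed tag): even-index sum = 551 mod 256 = 39; odd-index sum = 360 mod 256 = 104 → 27 68.
Recomputed tag = 2768; claimed = 27ef → mismatch.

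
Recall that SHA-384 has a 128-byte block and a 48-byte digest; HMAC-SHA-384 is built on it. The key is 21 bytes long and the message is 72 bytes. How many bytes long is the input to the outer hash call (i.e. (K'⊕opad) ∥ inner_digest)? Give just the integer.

176

Key is 21 ≤ 128 bytes, zero-padded: |K'| = 128.
Outer input = (K'⊕opad) ∥ H(inner) → 128 + 48 = 176 bytes.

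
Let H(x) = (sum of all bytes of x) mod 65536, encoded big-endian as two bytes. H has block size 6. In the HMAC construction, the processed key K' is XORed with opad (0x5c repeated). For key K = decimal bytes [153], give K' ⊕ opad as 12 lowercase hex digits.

c55c5c5c5c5c

Key decimal bytes [153] = 99 is 1 byte ≤ B = 6; zero-pad to 6 bytes: K' = 99 00 00 00 00 00.
XOR each byte with 0x5c: 99⊕5c=c5, 00⊕5c=5c, 00⊕5c=5c, 00⊕5c=5c, 00⊕5c=5c, 00⊕5c=5c.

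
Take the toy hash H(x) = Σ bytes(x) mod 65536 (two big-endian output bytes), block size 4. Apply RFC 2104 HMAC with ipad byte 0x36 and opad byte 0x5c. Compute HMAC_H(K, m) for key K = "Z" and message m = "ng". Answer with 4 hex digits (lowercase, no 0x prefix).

01fe

Key "Z" = 5a is 1 byte ≤ B = 4; zero-pad to 4 bytes: K' = 5a 00 00 00.
K' ⊕ ipad = 6c 36 36 36.  K' ⊕ opad = 06 5c 5c 5c.
Inner input = (K'⊕ipad) ∥ m = 6c 36 36 36 ∥ 6e 67.
Inner hash: sum = 108+54+54+54+110+103 = 483 → 01 e3.
Outer input = (K'⊕opad) ∥ inner = 06 5c 5c 5c ∥ 01 e3.
Outer hash (tag): sum = 6+92+92+92+1+227 = 510 → 01 fe.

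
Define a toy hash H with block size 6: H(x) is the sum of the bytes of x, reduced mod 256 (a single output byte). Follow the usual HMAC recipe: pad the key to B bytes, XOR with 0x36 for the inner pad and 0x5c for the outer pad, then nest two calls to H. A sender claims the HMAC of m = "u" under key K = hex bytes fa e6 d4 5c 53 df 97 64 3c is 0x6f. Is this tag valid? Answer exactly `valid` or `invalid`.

Key hex bytes fa e6 d4 5c 53 df 97 64 3c is 9 bytes > B = 6, so hash it first: H(key) = 79, then zero-pad to 6 bytes: K' = 79 00 00 00 00 00.
K' ⊕ ipad = 4f 36 36 36 36 36; K' ⊕ opad = 25 5c 5c 5c 5c 5c.
Inner hash: sum = 79+54+54+54+54+54+117 = 466; mod 256 = 210 → d2.
Outer hash (recomputed tag): sum = 37+92+92+92+92+92+210 = 707; mod 256 = 195 → c3.
Recomputed tag = c3; claimed = 6f → mismatch.

invalid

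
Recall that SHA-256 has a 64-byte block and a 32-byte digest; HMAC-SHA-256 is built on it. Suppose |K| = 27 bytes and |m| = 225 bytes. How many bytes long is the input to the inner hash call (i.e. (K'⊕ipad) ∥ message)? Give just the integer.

Key is 27 ≤ 64 bytes, zero-padded: |K'| = 64.
Inner input = (K'⊕ipad) ∥ m → 64 + 225 = 289 bytes.

289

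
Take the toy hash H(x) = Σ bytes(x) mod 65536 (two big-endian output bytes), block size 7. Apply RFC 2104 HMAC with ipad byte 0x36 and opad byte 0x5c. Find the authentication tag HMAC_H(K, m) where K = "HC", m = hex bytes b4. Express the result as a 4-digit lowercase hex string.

02b6

Key "HC" = 48 43 is 2 bytes ≤ B = 7; zero-pad to 7 bytes: K' = 48 43 00 00 00 00 00.
K' ⊕ ipad = 7e 75 36 36 36 36 36.  K' ⊕ opad = 14 1f 5c 5c 5c 5c 5c.
Inner input = (K'⊕ipad) ∥ m = 7e 75 36 36 36 36 36 ∥ b4.
Inner hash: sum = 126+117+54+54+54+54+54+180 = 693 → 02 b5.
Outer input = (K'⊕opad) ∥ inner = 14 1f 5c 5c 5c 5c 5c ∥ 02 b5.
Outer hash (tag): sum = 20+31+92+92+92+92+92+2+181 = 694 → 02 b6.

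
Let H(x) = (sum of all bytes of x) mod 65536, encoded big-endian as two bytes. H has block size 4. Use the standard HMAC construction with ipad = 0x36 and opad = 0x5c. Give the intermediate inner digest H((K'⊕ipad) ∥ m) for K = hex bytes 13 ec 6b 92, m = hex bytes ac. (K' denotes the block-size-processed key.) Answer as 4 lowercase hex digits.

02ac

Key hex bytes 13 ec 6b 92 is exactly B = 4 bytes: K' = 13 ec 6b 92.
K' ⊕ ipad = 25 da 5d a4.
Inner input = 25 da 5d a4 ∥ ac.
Inner hash: sum = 37+218+93+164+172 = 684 → 02 ac.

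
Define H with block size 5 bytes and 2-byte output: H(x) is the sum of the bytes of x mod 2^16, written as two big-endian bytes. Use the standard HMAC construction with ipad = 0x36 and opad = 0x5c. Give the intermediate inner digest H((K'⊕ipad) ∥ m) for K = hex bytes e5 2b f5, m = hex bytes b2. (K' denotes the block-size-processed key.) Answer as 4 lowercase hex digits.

Key hex bytes e5 2b f5 is 3 bytes ≤ B = 5; zero-pad to 5 bytes: K' = e5 2b f5 00 00.
K' ⊕ ipad = d3 1d c3 36 36.
Inner input = d3 1d c3 36 36 ∥ b2.
Inner hash: sum = 211+29+195+54+54+178 = 721 → 02 d1.

02d1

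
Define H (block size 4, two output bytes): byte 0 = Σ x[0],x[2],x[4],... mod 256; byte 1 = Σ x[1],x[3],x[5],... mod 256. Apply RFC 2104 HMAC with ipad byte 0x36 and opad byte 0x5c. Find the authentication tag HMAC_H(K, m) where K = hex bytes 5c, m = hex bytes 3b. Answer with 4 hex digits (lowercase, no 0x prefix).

Key hex bytes 5c is 1 byte ≤ B = 4; zero-pad to 4 bytes: K' = 5c 00 00 00.
K' ⊕ ipad = 6a 36 36 36.  K' ⊕ opad = 00 5c 5c 5c.
Inner input = (K'⊕ipad) ∥ m = 6a 36 36 36 ∥ 3b.
Inner hash: even-index sum = 219 mod 256 = 219; odd-index sum = 108 mod 256 = 108 → db 6c.
Outer input = (K'⊕opad) ∥ inner = 00 5c 5c 5c ∥ db 6c.
Outer hash (tag): even-index sum = 311 mod 256 = 55; odd-index sum = 292 mod 256 = 36 → 37 24.

3724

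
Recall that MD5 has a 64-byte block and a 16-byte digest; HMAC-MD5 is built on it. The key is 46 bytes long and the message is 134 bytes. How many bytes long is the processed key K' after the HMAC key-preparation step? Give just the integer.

64

Key is 46 ≤ 64 bytes, zero-padded: |K'| = 64.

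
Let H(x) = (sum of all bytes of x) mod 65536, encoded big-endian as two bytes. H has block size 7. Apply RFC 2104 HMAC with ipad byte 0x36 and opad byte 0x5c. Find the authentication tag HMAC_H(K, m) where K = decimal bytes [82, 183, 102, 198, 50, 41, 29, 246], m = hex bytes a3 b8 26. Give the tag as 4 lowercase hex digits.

Key decimal bytes [82, 183, 102, 198, 50, 41, 29, 246] = 52 b7 66 c6 32 29 1d f6 is 8 bytes > B = 7, so hash it first: H(key) = 03 a3, then zero-pad to 7 bytes: K' = 03 a3 00 00 00 00 00.
K' ⊕ ipad = 35 95 36 36 36 36 36.  K' ⊕ opad = 5f ff 5c 5c 5c 5c 5c.
Inner input = (K'⊕ipad) ∥ m = 35 95 36 36 36 36 36 ∥ a3 b8 26.
Inner hash: sum = 53+149+54+54+54+54+54+163+184+38 = 857 → 03 59.
Outer input = (K'⊕opad) ∥ inner = 5f ff 5c 5c 5c 5c 5c ∥ 03 59.
Outer hash (tag): sum = 95+255+92+92+92+92+92+3+89 = 902 → 03 86.

0386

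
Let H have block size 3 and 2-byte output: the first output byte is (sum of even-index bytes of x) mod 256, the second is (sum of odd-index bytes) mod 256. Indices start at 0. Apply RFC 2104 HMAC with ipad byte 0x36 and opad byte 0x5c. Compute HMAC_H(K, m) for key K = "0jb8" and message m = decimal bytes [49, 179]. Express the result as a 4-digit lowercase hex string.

Key "0jb8" = 30 6a 62 38 is 4 bytes > B = 3, so hash it first: H(key) = 92 a2, then zero-pad to 3 bytes: K' = 92 a2 00.
K' ⊕ ipad = a4 94 36.  K' ⊕ opad = ce fe 5c.
Inner input = (K'⊕ipad) ∥ m = a4 94 36 ∥ 31 b3.
Inner hash: even-index sum = 397 mod 256 = 141; odd-index sum = 197 mod 256 = 197 → 8d c5.
Outer input = (K'⊕opad) ∥ inner = ce fe 5c ∥ 8d c5.
Outer hash (tag): even-index sum = 495 mod 256 = 239; odd-index sum = 395 mod 256 = 139 → ef 8b.

ef8b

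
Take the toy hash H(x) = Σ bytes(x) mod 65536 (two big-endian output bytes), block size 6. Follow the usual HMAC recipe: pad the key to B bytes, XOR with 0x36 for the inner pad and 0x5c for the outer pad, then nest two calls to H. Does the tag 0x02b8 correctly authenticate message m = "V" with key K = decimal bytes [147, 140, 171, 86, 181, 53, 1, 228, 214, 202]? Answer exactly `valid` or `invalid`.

valid

Key decimal bytes [147, 140, 171, 86, 181, 53, 1, 228, 214, 202] = 93 8c ab 56 b5 35 01 e4 d6 ca is 10 bytes > B = 6, so hash it first: H(key) = 05 8f, then zero-pad to 6 bytes: K' = 05 8f 00 00 00 00.
K' ⊕ ipad = 33 b9 36 36 36 36; K' ⊕ opad = 59 d3 5c 5c 5c 5c.
Inner hash: sum = 51+185+54+54+54+54+86 = 538 → 02 1a.
Outer hash (recomputed tag): sum = 89+211+92+92+92+92+2+26 = 696 → 02 b8.
Recomputed tag = 02b8; claimed = 02b8 → match.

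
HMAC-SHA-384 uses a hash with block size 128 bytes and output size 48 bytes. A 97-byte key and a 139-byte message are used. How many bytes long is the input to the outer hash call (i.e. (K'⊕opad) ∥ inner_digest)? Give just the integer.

176

Key is 97 ≤ 128 bytes, zero-padded: |K'| = 128.
Outer input = (K'⊕opad) ∥ H(inner) → 128 + 48 = 176 bytes.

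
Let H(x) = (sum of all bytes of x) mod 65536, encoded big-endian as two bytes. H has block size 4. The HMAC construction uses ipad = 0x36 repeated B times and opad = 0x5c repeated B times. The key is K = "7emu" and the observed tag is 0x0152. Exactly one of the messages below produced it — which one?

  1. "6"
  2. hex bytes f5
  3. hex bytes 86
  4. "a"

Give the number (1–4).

4

Key "7emu" = 37 65 6d 75 is exactly B = 4 bytes: K' = 37 65 6d 75.
K' ⊕ ipad = 01 53 5b 43; K' ⊕ opad = 6b 39 31 29.
m1: inner = H(01 53 5b 43 36) = 01 28; tag = H(6b 39 31 29 01 28) = 0127
m2: inner = H(01 53 5b 43 f5) = 01 e7; tag = H(6b 39 31 29 01 e7) = 01e6
m3: inner = H(01 53 5b 43 86) = 01 78; tag = H(6b 39 31 29 01 78) = 0177
m4: inner = H(01 53 5b 43 61) = 01 53; tag = H(6b 39 31 29 01 53) = 0152 ← matches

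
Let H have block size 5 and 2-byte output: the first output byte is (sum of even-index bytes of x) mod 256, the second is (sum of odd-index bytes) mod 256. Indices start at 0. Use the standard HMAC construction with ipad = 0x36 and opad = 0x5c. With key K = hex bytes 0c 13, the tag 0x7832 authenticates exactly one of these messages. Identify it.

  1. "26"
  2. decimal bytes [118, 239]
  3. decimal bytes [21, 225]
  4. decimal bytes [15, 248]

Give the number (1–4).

3

Key hex bytes 0c 13 is 2 bytes ≤ B = 5; zero-pad to 5 bytes: K' = 0c 13 00 00 00.
K' ⊕ ipad = 3a 25 36 36 36; K' ⊕ opad = 50 4f 5c 5c 5c.
m1: inner = H(3a 25 36 36 36 32 36) = dc 8d; tag = H(50 4f 5c 5c 5c dc 8d) = 9587
m2: inner = H(3a 25 36 36 36 76 ef) = 95 d1; tag = H(50 4f 5c 5c 5c 95 d1) = d940
m3: inner = H(3a 25 36 36 36 15 e1) = 87 70; tag = H(50 4f 5c 5c 5c 87 70) = 7832 ← matches
m4: inner = H(3a 25 36 36 36 0f f8) = 9e 6a; tag = H(50 4f 5c 5c 5c 9e 6a) = 7249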